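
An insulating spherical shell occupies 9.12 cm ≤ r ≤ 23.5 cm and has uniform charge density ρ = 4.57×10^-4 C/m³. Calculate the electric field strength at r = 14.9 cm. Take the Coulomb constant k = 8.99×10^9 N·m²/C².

1.98×10^6 N/C

By spherical symmetry E is radial; choose a Gaussian sphere of radius r = 14.9 cm (within the shell material, 9.12 cm < r < 23.5 cm).
Only the shell between 9.12 cm and r is enclosed: Q_enc = ρ·(4π/3)(r³ − a³) = (4.57e-4)·(4π/3)·((0.149)³ − (0.0912)³) = 4.88e-6 C.
Gauss's law: E·4πr² = Q_enc/ε₀.
E = k|Q_enc|/r² = (8.99×10^9)(4.88×10^-6)/(0.149)² = 1.98×10^6 N/C.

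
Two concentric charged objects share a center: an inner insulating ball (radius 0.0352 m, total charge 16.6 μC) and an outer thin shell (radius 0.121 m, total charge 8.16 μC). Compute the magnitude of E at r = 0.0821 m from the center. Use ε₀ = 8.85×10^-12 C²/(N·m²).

By spherical symmetry E is radial; choose a Gaussian sphere of radius r = 0.0821 m (between the bodies, 0.0352 m < r < 0.121 m).
Only the inner charge is enclosed; the outer shell contributes nothing inside itself. Q_enc = 16.6 μC = 1.66e-5 C.
Gauss's law: E·4πr² = Q_enc/ε₀.
E = |Q_enc|/(4πε₀r²) = (1.66×10^-5)/(4π·8.85×10^-12·(0.0821)²) = 2.21×10^7 N/C.

E ≈ 2.21×10^7 N/C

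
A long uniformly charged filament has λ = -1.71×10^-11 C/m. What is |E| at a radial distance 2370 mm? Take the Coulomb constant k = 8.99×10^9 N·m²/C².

Take a coaxial cylindrical Gaussian surface of radius r = 2370 mm and length L.
Q_enc = λL, so λ_enc = -1.71×10^-11 C/m.
Gauss's law: E·2πrL = λ_enc L/ε₀.
E = 2k|λ_enc|/r = 2(8.99×10^9)(1.71e-11)/(2.37) = 0.13 N/C.

|E| ≈ 0.13 V/m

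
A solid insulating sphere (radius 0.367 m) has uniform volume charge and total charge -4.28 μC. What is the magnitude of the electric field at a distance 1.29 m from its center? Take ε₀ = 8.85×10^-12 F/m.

Use a concentric Gaussian sphere at r = 1.29 m (r > R, so the entire charge is enclosed).
Q_enc = -4.28 μC = -4.28×10^-6 C.
Gauss's law: E·4πr² = Q_enc/ε₀.
E = |Q_enc|/(4πε₀r²) = (4.28e-6)/(4π·8.85×10^-12·(1.29)²) = 2.31e4 N/C.

2.31×10^4 V/m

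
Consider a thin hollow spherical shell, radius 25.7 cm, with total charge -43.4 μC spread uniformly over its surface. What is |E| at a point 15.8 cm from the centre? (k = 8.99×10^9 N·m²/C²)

E = 0 (no enclosed charge)

Symmetry ⇒ E = E(r) r̂. Gaussian sphere of radius r = 15.8 cm (inside the shell, r < 25.7 cm).
All the charge is outside the Gaussian surface: Q_enc = 0, hence E = 0 everywhere inside the shell.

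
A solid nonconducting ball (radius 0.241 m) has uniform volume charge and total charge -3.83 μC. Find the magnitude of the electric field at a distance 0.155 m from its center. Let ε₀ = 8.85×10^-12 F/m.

Take a concentric spherical Gaussian surface of radius r = 0.155 m (r < R).
Only the charge within r is enclosed: Q_enc = Q·(r/R)³ = (-3.83 μC)·(0.155 m/0.241 m)³ = -1.019e-6 C.
By Gauss's law, ∮E·dA = E·4πr² = Q_enc/ε₀.
E = |Q_enc|/(4πε₀r²) = (1.019e-6)/(4π·8.85×10^-12·(0.155)²) = 3.81×10^5 N/C.

3.81×10^5 V/m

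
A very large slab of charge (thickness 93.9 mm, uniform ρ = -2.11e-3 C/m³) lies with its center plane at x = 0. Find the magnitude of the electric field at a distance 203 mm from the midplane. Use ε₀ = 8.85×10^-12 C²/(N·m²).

The point |x| = 203 mm lies outside the slab (half-thickness 0.04695 m). A symmetric pillbox spanning the full slab encloses Q_enc = ρ·d·A.
Flux = 2EA ⇒ E = |ρ|d/(2ε₀), independent of distance outside.
E = (2.11e-3)(0.0939)/(2·8.85×10^-12) = 1.12e7 N/C.

E = 1.12e7 V/m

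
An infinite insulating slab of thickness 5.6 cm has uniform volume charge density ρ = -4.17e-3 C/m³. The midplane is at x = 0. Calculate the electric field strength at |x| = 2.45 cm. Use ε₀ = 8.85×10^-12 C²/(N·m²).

By symmetry E is perpendicular to the slab. A Gaussian pillbox from −2.45 cm to +2.45 cm (face area A) lies entirely within the slab.
Q_enc = ρ·(2x)·A and flux = 2EA, so 2EA = 2ρxA/ε₀ ⇒ E = |ρ|x/ε₀.
E = (4.17e-3)(0.0245)/(8.85×10^-12) = 1.15×10^7 N/C.

1.15×10^7 V/m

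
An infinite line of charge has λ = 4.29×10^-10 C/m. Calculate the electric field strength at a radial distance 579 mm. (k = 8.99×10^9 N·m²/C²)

Coaxial Gaussian cylinder, radius r = 579 mm, length L.
Q_enc = λL, so λ_enc = 4.29×10^-10 C/m.
By Gauss's law (flux through the curved wall only), E·2πrL = λ_enc L/ε₀.
E = 2k|λ_enc|/r = 2(8.99×10^9)(4.29×10^-10)/(0.579) = 13.3 N/C.

13.3 N/C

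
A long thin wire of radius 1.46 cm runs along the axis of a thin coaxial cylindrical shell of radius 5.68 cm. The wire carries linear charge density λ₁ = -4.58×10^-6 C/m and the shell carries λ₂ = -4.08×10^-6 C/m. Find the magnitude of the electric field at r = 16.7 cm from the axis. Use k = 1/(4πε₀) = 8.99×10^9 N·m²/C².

Choose a coaxial cylinder of radius r = 16.7 cm (arbitrary length L) as the Gaussian surface (r > 5.68 cm, enclosing both).
λ_enc = λ₁ + λ₂ = (-4.58×10^-6) + (-4.08e-6) = -8.66e-6 C/m.
Applying ∮E·dA = Q_enc/ε₀ with the end caps contributing no flux:
E = 2k|λ_enc|/r = 2(8.99×10^9)(8.66e-6)/(0.167) = 9.32e5 N/C.

E = 9.32×10^5 V/m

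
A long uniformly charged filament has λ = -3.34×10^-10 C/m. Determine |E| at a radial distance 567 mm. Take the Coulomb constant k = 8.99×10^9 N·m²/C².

E = 10.6 N/C

By cylindrical symmetry E is radial; use a coaxial Gaussian cylinder of radius 567 mm and length L.
Q_enc = λL, so λ_enc = -3.34e-10 C/m.
Since E is radial and uniform over the curved surface, Φ = E·2πrL = Q_enc/ε₀ = λ_enc L/ε₀.
E = 2k|λ_enc|/r = 2(8.99×10^9)(3.34e-10)/(0.567) = 10.6 N/C.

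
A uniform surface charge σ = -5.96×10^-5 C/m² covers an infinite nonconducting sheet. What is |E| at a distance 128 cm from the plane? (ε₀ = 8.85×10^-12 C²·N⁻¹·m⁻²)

3.37×10^6 V/m

By planar symmetry E is perpendicular to the sheet and uniform; use a Gaussian pillbox with flat faces of area A on each side of the sheet.
Only the two end caps contribute flux: Φ = 2EA. With Q_enc = σA, Gauss's law gives E = |σ|/(2ε₀).
E = |σ|/(2ε₀) = (5.96×10^-5)/(2·8.85×10^-12) = 3.37×10^6 N/C.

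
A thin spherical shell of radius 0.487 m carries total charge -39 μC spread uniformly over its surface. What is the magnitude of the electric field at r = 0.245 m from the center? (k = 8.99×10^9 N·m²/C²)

Symmetry ⇒ E = E(r) r̂. Gaussian sphere of radius r = 0.245 m (inside the shell, r < 0.487 m).
No charge lies within this surface, so Q_enc = 0 and Gauss's law gives E·4πr² = 0 ⇒ E = 0.

E = 0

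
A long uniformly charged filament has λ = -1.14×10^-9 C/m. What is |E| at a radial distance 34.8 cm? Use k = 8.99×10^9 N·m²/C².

|E| = 58.9 V/m

By cylindrical symmetry E is radial; use a coaxial Gaussian cylinder of radius 34.8 cm and length L.
Q_enc = λL, so λ_enc = -1.14×10^-9 C/m.
Applying ∮E·dA = Q_enc/ε₀ with the end caps contributing no flux:
E = 2k|λ_enc|/r = 2(8.99×10^9)(1.14×10^-9)/(0.348) = 58.9 N/C.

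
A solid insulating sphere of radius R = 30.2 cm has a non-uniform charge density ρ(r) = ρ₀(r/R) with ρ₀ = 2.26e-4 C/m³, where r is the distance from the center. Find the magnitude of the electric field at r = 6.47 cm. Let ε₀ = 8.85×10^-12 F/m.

|E| = 8.85×10^4 N/C

By spherical symmetry E is radial; choose a Gaussian sphere of radius r = 6.47 cm (r < R).
Q_enc = ∫₀^r ρ(r')·4πr'² dr' = (4πρ₀/R) ∫₀^r r'^3 dr' = 4πρ₀ r^4/(4·R) = 4.12×10^-8 C.
Applying ∮E·dA = Q_enc/ε₀ with Φ = E(4πr²):
E = |Q_enc|/(4πε₀r²) = (4.12×10^-8)/(4π·8.85×10^-12·(0.0647)²) = 8.85×10^4 N/C.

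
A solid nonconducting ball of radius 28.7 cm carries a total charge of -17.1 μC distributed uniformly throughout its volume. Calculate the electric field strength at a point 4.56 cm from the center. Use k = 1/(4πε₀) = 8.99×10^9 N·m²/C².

E = 2.97e5 V/m

By spherical symmetry E is radial; choose a Gaussian sphere of radius r = 4.56 cm (r < R).
For a uniform sphere the enclosed fraction is (r/R)³, so Q_enc = (-17.1 μC)(0.0456/0.287)³ = -6.859×10^-8 C.
Since E is radial and uniform over the Gaussian sphere, Φ = E·4πr² = Q_enc/ε₀.
E = k|Q_enc|/r² = (8.99×10^9)(6.859e-8)/(0.0456)² = 2.97e5 N/C.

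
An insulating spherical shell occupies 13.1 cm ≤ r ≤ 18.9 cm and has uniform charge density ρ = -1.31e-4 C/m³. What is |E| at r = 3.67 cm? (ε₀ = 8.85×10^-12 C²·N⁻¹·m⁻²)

E = 0 (no enclosed charge)

Take a concentric spherical Gaussian surface of radius r = 3.67 cm (r < 13.1 cm, inside the empty cavity).
No charge is enclosed, so by Gauss's law E·4πr² = 0 ⇒ E = 0.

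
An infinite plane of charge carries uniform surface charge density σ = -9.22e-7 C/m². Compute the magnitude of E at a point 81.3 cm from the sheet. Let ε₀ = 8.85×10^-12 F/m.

E = 5.21×10^4 N/C

By planar symmetry E is perpendicular to the sheet and uniform; use a Gaussian pillbox with flat faces of area A on each side of the sheet.
Only the two end caps contribute flux: Φ = 2EA. With Q_enc = σA, Gauss's law gives E = |σ|/(2ε₀).
E = |σ|/(2ε₀) = (9.22e-7)/(2·8.85×10^-12) = 5.21×10^4 N/C.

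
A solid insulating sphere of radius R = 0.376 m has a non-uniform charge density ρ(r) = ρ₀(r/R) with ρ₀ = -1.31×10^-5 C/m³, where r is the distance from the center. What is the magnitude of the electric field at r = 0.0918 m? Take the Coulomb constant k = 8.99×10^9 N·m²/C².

E ≈ 8.29×10^3 V/m

By spherical symmetry E is radial; choose a Gaussian sphere of radius r = 0.0918 m (r < R).
Integrate the density: Q_enc = 4π ∫₀^r ρ₀(r'/R)^1 r'² dr' = 4πρ₀ r^4/(4·R) = -7.773×10^-9 C.
Applying ∮E·dA = Q_enc/ε₀ with Φ = E(4πr²):
E = k|Q_enc|/r² = (8.99×10^9)(7.773×10^-9)/(0.0918)² = 8.29e3 N/C.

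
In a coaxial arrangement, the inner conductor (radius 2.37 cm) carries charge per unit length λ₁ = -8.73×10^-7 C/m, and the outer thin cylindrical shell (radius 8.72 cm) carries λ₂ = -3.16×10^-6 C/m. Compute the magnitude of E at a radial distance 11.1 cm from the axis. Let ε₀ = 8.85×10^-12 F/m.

|E| = 6.53×10^5 N/C

By cylindrical symmetry E is radial; use a coaxial Gaussian cylinder of radius 11.1 cm and length L (r > 8.72 cm, enclosing both).
λ_enc = λ₁ + λ₂ = (-8.73×10^-7) + (-3.16×10^-6) = -4.033×10^-6 C/m.
Applying ∮E·dA = Q_enc/ε₀ with the end caps contributing no flux:
E = |λ_enc|/(2πε₀r) = (4.033×10^-6)/(2π·8.85×10^-12·0.111) = 6.53e5 N/C.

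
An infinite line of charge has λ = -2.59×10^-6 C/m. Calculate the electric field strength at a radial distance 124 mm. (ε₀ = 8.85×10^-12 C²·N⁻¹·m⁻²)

Coaxial Gaussian cylinder, radius r = 124 mm, length L.
Q_enc = λL, so λ_enc = -2.59e-6 C/m.
Since E is radial and uniform over the curved surface, Φ = E·2πrL = Q_enc/ε₀ = λ_enc L/ε₀.
E = |λ_enc|/(2πε₀r) = (2.59e-6)/(2π·8.85×10^-12·0.124) = 3.76×10^5 N/C.

E ≈ 3.76×10^5 N/C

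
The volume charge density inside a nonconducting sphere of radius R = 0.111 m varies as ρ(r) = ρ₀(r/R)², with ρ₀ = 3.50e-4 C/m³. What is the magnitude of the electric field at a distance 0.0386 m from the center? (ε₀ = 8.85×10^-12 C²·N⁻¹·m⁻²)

|E| ≈ 3.69e4 N/C

Take a concentric spherical Gaussian surface of radius r = 0.0386 m (r < R).
Integrate the density: Q_enc = 4π ∫₀^r ρ₀(r'/R)^2 r'² dr' = 4πρ₀ r^5/(5·R²) = 6.118e-9 C.
Gauss's law: E·4πr² = Q_enc/ε₀.
E = |Q_enc|/(4πε₀r²) = (6.118×10^-9)/(4π·8.85×10^-12·(0.0386)²) = 3.69e4 N/C.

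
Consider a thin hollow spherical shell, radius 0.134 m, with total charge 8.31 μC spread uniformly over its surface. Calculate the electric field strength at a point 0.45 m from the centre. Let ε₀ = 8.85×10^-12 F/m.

E = 3.69×10^5 V/m

Use a concentric Gaussian sphere at r = 0.45 m (r > 0.134 m).
The entire shell is enclosed: Q_enc = 8.31×10^-6 C.
Since E is radial and uniform over the Gaussian sphere, Φ = E·4πr² = Q_enc/ε₀.
E = |Q_enc|/(4πε₀r²) = (8.31e-6)/(4π·8.85×10^-12·(0.45)²) = 3.69e5 N/C.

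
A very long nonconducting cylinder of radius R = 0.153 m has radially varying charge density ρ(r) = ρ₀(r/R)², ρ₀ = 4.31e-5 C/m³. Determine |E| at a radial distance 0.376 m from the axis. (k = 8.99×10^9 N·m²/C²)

By cylindrical symmetry E is radial; use a coaxial Gaussian cylinder of radius 0.376 m and length L (r > R, full charge per length enclosed).
λ_enc = 2π ∫₀^R ρ₀(r'/R)^2 r' dr' = 2πρ₀R²/4 = 1.585e-6 C/m.
Applying ∮E·dA = Q_enc/ε₀ with the end caps contributing no flux:
E = 2k|λ_enc|/r = 2(8.99×10^9)(1.585×10^-6)/(0.376) = 7.58×10^4 N/C.

E = 7.58e4 V/m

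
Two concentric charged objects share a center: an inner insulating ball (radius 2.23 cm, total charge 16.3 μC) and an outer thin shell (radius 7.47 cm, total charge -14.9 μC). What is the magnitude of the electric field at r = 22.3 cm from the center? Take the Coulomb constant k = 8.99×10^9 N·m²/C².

|E| ≈ 2.53e5 V/m

Use a concentric Gaussian sphere at r = 22.3 cm (r > 7.47 cm, enclosing both).
Q_enc = (16.3 μC) + (-14.9 μC) = 1.40×10^-6 C.
Since E is radial and uniform over the Gaussian sphere, Φ = E·4πr² = Q_enc/ε₀.
E = k|Q_enc|/r² = (8.99×10^9)(1.40e-6)/(0.223)² = 2.53e5 N/C.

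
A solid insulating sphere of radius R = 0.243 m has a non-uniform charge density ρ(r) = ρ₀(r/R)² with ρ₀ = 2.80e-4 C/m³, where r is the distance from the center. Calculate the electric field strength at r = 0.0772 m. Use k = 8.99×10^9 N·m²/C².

|E| = 4.93e4 N/C

Use a concentric Gaussian sphere at r = 0.0772 m (r < R).
Q_enc = ∫₀^r ρ(r')·4πr'² dr' = (4πρ₀/R²) ∫₀^r r'^4 dr' = 4πρ₀ r^5/(5·R²) = 3.268e-8 C.
Since E is radial and uniform over the Gaussian sphere, Φ = E·4πr² = Q_enc/ε₀.
E = k|Q_enc|/r² = (8.99×10^9)(3.268×10^-8)/(0.0772)² = 4.93e4 N/C.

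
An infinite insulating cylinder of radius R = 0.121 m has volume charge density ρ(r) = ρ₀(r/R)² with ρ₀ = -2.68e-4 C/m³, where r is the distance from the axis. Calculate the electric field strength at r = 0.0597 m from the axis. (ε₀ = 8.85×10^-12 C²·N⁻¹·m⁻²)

E = 1.10e5 V/m

By cylindrical symmetry E is radial; use a coaxial Gaussian cylinder of radius 0.0597 m and length L (r < R).
Integrating ρ over the cross-section to radius r: λ_enc = (2πρ₀/R²) ∫₀^r r'^3 dr' = 2πρ₀ r^4/(4·R²) = -3.652×10^-7 C/m.
Applying ∮E·dA = Q_enc/ε₀ with the end caps contributing no flux:
E = |λ_enc|/(2πε₀r) = (3.652×10^-7)/(2π·8.85×10^-12·0.0597) = 1.10×10^5 N/C.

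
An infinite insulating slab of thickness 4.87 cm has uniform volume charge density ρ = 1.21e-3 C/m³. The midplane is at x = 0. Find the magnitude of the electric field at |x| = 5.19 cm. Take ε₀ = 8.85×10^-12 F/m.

E ≈ 3.33×10^6 N/C

The point |x| = 5.19 cm lies outside the slab (half-thickness 0.02435 m). A symmetric pillbox spanning the full slab encloses Q_enc = ρ·d·A.
Flux = 2EA ⇒ E = |ρ|d/(2ε₀), independent of distance outside.
E = (1.21×10^-3)(0.0487)/(2·8.85×10^-12) = 3.33e6 N/C.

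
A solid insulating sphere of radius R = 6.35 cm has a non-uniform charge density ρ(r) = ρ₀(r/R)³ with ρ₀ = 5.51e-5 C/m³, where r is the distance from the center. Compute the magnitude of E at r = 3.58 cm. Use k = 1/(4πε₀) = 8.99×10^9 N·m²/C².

E = 6.66e3 N/C

Use a concentric Gaussian sphere at r = 3.58 cm (r < R).
Integrate the density: Q_enc = 4π ∫₀^r ρ₀(r'/R)^3 r'² dr' = 4πρ₀ r^6/(6·R³) = 9.488×10^-10 C.
Gauss's law: E·4πr² = Q_enc/ε₀.
E = k|Q_enc|/r² = (8.99×10^9)(9.488e-10)/(0.0358)² = 6.66×10^3 N/C.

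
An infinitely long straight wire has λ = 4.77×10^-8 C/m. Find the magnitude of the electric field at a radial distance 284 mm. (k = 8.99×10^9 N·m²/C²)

3.02e3 V/m

Coaxial Gaussian cylinder, radius r = 284 mm, length L.
Q_enc = λL, so λ_enc = 4.77×10^-8 C/m.
Gauss's law: E·2πrL = λ_enc L/ε₀.
E = 2k|λ_enc|/r = 2(8.99×10^9)(4.77×10^-8)/(0.284) = 3.02e3 N/C.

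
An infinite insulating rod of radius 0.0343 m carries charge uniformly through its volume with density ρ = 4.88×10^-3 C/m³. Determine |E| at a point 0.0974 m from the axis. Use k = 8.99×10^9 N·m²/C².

Coaxial Gaussian cylinder, radius r = 0.0974 m, length L (r > 0.0343 m, full cross-section enclosed).
λ_enc = ρ·πR² = (4.88×10^-3)π(0.0343)² = 1.804×10^-5 C/m.
Gauss's law: E·2πrL = λ_enc L/ε₀.
E = 2k|λ_enc|/r = 2(8.99×10^9)(1.804e-5)/(0.0974) = 3.33×10^6 N/C.

|E| = 3.33×10^6 N/C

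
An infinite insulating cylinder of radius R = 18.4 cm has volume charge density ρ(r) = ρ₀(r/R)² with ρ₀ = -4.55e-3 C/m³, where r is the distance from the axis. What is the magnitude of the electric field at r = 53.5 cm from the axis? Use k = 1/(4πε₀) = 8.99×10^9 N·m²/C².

|E| ≈ 8.13e6 N/C

Choose a coaxial cylinder of radius r = 53.5 cm (arbitrary length L) as the Gaussian surface (r > R, full charge per length enclosed).
λ_enc = 2π ∫₀^R ρ₀(r'/R)^2 r' dr' = 2πρ₀R²/4 = -2.42×10^-4 C/m.
Applying ∮E·dA = Q_enc/ε₀ with the end caps contributing no flux:
E = 2k|λ_enc|/r = 2(8.99×10^9)(2.42e-4)/(0.535) = 8.13e6 N/C.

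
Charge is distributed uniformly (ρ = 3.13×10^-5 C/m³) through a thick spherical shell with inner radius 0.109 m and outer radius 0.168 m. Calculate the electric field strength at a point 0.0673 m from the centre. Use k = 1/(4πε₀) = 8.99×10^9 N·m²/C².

Take a concentric spherical Gaussian surface of radius r = 0.0673 m (r < 0.109 m, inside the empty cavity).
No charge is enclosed, so by Gauss's law E·4πr² = 0 ⇒ E = 0.

E = 0 (no enclosed charge)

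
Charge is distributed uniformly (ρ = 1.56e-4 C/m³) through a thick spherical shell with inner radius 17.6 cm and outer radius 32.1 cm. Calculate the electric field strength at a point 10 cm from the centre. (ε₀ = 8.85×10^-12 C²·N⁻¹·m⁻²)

By spherical symmetry E is radial; choose a Gaussian sphere of radius r = 10 cm (r < 17.6 cm, inside the empty cavity).
No charge is enclosed, so by Gauss's law E·4πr² = 0 ⇒ E = 0.

E = 0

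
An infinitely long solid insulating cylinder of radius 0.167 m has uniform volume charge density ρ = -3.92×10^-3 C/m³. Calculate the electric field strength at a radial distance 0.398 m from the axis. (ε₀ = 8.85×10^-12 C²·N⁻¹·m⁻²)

1.55e7 N/C

By cylindrical symmetry E is radial; use a coaxial Gaussian cylinder of radius 0.398 m and length L (r > 0.167 m, full cross-section enclosed).
λ_enc = ρ·πR² = (-3.92×10^-3)π(0.167)² = -3.435e-4 C/m.
Gauss's law: E·2πrL = λ_enc L/ε₀.
E = |λ_enc|/(2πε₀r) = (3.435e-4)/(2π·8.85×10^-12·0.398) = 1.55×10^7 N/C.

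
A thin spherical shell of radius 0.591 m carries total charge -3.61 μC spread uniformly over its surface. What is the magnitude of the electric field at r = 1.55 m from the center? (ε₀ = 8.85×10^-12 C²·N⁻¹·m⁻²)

1.35×10^4 V/m

Take a concentric spherical Gaussian surface of radius r = 1.55 m (r > 0.591 m).
The entire shell is enclosed: Q_enc = -3.61e-6 C.
Since E is radial and uniform over the Gaussian sphere, Φ = E·4πr² = Q_enc/ε₀.
E = |Q_enc|/(4πε₀r²) = (3.61×10^-6)/(4π·8.85×10^-12·(1.55)²) = 1.35e4 N/C.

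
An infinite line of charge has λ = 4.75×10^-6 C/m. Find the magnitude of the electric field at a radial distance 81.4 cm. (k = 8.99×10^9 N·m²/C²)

|E| ≈ 1.05e5 N/C

By cylindrical symmetry E is radial; use a coaxial Gaussian cylinder of radius 81.4 cm and length L.
Q_enc = λL, so λ_enc = 4.75×10^-6 C/m.
Gauss's law: E·2πrL = λ_enc L/ε₀.
E = 2k|λ_enc|/r = 2(8.99×10^9)(4.75×10^-6)/(0.814) = 1.05×10^5 N/C.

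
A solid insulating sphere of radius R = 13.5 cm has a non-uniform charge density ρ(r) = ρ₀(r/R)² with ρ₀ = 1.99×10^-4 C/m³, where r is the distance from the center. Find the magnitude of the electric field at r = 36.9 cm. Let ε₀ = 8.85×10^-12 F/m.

Use a concentric Gaussian sphere at r = 36.9 cm (r > R, all charge enclosed).
Q_enc = 4π ∫₀^R ρ₀(r'/R)^2 r'² dr' = 4πρ₀R³/5 = 1.231e-6 C.
By Gauss's law, ∮E·dA = E·4πr² = Q_enc/ε₀.
E = |Q_enc|/(4πε₀r²) = (1.231×10^-6)/(4π·8.85×10^-12·(0.369)²) = 8.13e4 N/C.

E ≈ 8.13e4 N/C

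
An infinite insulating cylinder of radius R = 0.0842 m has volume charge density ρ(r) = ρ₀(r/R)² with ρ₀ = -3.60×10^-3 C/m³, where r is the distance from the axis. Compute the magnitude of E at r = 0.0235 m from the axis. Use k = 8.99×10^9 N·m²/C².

E = 1.86×10^5 N/C

By cylindrical symmetry E is radial; use a coaxial Gaussian cylinder of radius 0.0235 m and length L (r < R).
Integrating ρ over the cross-section to radius r: λ_enc = (2πρ₀/R²) ∫₀^r r'^3 dr' = 2πρ₀ r^4/(4·R²) = -2.433×10^-7 C/m.
By Gauss's law (flux through the curved wall only), E·2πrL = λ_enc L/ε₀.
E = 2k|λ_enc|/r = 2(8.99×10^9)(2.433×10^-7)/(0.0235) = 1.86×10^5 N/C.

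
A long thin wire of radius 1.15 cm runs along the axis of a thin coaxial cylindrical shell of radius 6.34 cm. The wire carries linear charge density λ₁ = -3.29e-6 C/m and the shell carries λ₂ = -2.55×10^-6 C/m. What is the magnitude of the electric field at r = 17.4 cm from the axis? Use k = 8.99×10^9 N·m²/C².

E = 6.03×10^5 V/m

Choose a coaxial cylinder of radius r = 17.4 cm (arbitrary length L) as the Gaussian surface (r > 6.34 cm, enclosing both).
λ_enc = λ₁ + λ₂ = (-3.29×10^-6) + (-2.55×10^-6) = -5.84e-6 C/m.
Since E is radial and uniform over the curved surface, Φ = E·2πrL = Q_enc/ε₀ = λ_enc L/ε₀.
E = 2k|λ_enc|/r = 2(8.99×10^9)(5.84×10^-6)/(0.174) = 6.03e5 N/C.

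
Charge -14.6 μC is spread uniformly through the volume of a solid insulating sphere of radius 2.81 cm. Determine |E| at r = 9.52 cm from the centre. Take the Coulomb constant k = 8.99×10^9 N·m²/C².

By spherical symmetry E is radial; choose a Gaussian sphere of radius r = 9.52 cm (r > R, so the entire charge is enclosed).
Q_enc = -14.6 μC = -1.46×10^-5 C.
By Gauss's law, ∮E·dA = E·4πr² = Q_enc/ε₀.
E = k|Q_enc|/r² = (8.99×10^9)(1.46×10^-5)/(0.0952)² = 1.45×10^7 N/C.

|E| = 1.45×10^7 N/C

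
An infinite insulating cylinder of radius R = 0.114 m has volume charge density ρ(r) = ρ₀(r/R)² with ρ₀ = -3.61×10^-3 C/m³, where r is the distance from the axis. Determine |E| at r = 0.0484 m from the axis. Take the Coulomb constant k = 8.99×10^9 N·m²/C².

|E| = 8.89e5 N/C

Coaxial Gaussian cylinder, radius r = 0.0484 m, length L (r < R).
Integrating ρ over the cross-section to radius r: λ_enc = (2πρ₀/R²) ∫₀^r r'^3 dr' = 2πρ₀ r^4/(4·R²) = -2.394×10^-6 C/m.
By Gauss's law (flux through the curved wall only), E·2πrL = λ_enc L/ε₀.
E = 2k|λ_enc|/r = 2(8.99×10^9)(2.394e-6)/(0.0484) = 8.89×10^5 N/C.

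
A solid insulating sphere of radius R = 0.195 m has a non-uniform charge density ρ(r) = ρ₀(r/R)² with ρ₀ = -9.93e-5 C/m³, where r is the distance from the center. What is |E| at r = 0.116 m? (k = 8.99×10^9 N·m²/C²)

By spherical symmetry E is radial; choose a Gaussian sphere of radius r = 0.116 m (r < R).
Integrate the density: Q_enc = 4π ∫₀^r ρ₀(r'/R)^2 r'² dr' = 4πρ₀ r^5/(5·R²) = -1.379e-7 C.
By Gauss's law, ∮E·dA = E·4πr² = Q_enc/ε₀.
E = k|Q_enc|/r² = (8.99×10^9)(1.379×10^-7)/(0.116)² = 9.21×10^4 N/C.

E = 9.21e4 V/m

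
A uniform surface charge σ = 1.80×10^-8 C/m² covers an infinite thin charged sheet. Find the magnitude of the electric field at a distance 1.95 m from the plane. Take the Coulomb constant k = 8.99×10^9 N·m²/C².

Choose a cylindrical pillbox piercing the sheet, end faces (area A) parallel to it.
Flux Φ = 2EA and Q_enc = σA, so 2EA = σA/ε₀ ⇒ E = |σ|/(2ε₀), independent of distance.
E = 2πk|σ| = 2π(8.99×10^9)(1.80×10^-8) = 1.02×10^3 N/C.

|E| = 1.02×10^3 N/C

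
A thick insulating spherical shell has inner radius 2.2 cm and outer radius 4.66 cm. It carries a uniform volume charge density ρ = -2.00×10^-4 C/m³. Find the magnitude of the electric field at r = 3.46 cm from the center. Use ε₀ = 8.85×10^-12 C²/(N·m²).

|E| = 1.94×10^5 V/m

Use a concentric Gaussian sphere at r = 3.46 cm (within the shell material, 2.2 cm < r < 4.66 cm).
Only the shell between 2.2 cm and r is enclosed: Q_enc = ρ·(4π/3)(r³ − a³) = (-2.00e-4)·(4π/3)·((0.0346)³ − (0.022)³) = -2.578×10^-8 C.
Applying ∮E·dA = Q_enc/ε₀ with Φ = E(4πr²):
E = |Q_enc|/(4πε₀r²) = (2.578×10^-8)/(4π·8.85×10^-12·(0.0346)²) = 1.94e5 N/C.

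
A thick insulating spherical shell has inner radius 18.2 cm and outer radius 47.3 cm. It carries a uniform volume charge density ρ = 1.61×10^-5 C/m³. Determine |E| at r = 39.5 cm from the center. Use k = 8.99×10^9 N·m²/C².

E ≈ 2.16×10^5 N/C

By spherical symmetry E is radial; choose a Gaussian sphere of radius r = 39.5 cm (within the shell material, 18.2 cm < r < 47.3 cm).
Enclosed charge is the volume from a to r: Q_enc = (4π/3)ρ(r³ − a³) = 3.75e-6 C.
By Gauss's law, ∮E·dA = E·4πr² = Q_enc/ε₀.
E = k|Q_enc|/r² = (8.99×10^9)(3.75e-6)/(0.395)² = 2.16e5 N/C.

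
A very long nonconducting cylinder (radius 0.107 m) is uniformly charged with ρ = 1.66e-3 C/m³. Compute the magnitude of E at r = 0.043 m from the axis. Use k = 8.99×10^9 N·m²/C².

By cylindrical symmetry E is radial; use a coaxial Gaussian cylinder of radius 0.043 m and length L (r < R).
Enclosed charge per unit length: λ_enc = ρ·πr² = (1.66×10^-3)π(0.043)² = 9.643e-6 C/m.
Since E is radial and uniform over the curved surface, Φ = E·2πrL = Q_enc/ε₀ = λ_enc L/ε₀.
E = 2k|λ_enc|/r = 2(8.99×10^9)(9.643×10^-6)/(0.043) = 4.03×10^6 N/C.

E = 4.03×10^6 V/m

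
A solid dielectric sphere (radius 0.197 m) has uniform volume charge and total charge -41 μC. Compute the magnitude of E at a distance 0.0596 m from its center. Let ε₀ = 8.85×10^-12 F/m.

Symmetry ⇒ E = E(r) r̂. Gaussian sphere of radius r = 0.0596 m (r < R).
Only the charge within r is enclosed: Q_enc = Q·(r/R)³ = (-41 μC)·(0.0596 m/0.197 m)³ = -1.135×10^-6 C.
By Gauss's law, ∮E·dA = E·4πr² = Q_enc/ε₀.
E = |Q_enc|/(4πε₀r²) = (1.135e-6)/(4π·8.85×10^-12·(0.0596)²) = 2.87×10^6 N/C.

|E| ≈ 2.87e6 N/C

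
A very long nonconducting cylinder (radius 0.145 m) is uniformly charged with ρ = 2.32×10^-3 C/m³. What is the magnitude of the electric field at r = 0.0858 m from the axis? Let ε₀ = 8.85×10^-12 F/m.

E ≈ 1.12×10^7 N/C

Choose a coaxial cylinder of radius r = 0.0858 m (arbitrary length L) as the Gaussian surface (r < R).
Enclosed charge per unit length: λ_enc = ρ·πr² = (2.32×10^-3)π(0.0858)² = 5.366×10^-5 C/m.
By Gauss's law (flux through the curved wall only), E·2πrL = λ_enc L/ε₀.
E = |λ_enc|/(2πε₀r) = (5.366×10^-5)/(2π·8.85×10^-12·0.0858) = 1.12×10^7 N/C.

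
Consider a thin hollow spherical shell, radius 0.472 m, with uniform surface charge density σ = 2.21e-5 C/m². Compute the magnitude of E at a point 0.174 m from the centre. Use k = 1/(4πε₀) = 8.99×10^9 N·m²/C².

Use a concentric Gaussian sphere at r = 0.174 m (inside the shell, r < 0.472 m).
No charge lies within this surface, so Q_enc = 0 and Gauss's law gives E·4πr² = 0 ⇒ E = 0.

E = 0 (no enclosed charge)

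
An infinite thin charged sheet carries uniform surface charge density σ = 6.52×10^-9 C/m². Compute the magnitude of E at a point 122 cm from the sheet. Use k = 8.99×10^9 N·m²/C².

Choose a cylindrical pillbox piercing the sheet, end faces (area A) parallel to it.
Only the two end caps contribute flux: Φ = 2EA. With Q_enc = σA, Gauss's law gives E = |σ|/(2ε₀).
E = 2πk|σ| = 2π(8.99×10^9)(6.52e-9) = 368 N/C.

E ≈ 368 N/C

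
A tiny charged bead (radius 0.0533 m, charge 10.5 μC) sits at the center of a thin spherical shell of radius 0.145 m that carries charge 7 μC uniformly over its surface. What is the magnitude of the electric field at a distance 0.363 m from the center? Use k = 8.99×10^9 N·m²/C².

|E| = 1.19×10^6 V/m

Use a concentric Gaussian sphere at r = 0.363 m (r > 0.145 m, enclosing both).
Q_enc = (10.5 μC) + (7 μC) = 1.75e-5 C.
Applying ∮E·dA = Q_enc/ε₀ with Φ = E(4πr²):
E = k|Q_enc|/r² = (8.99×10^9)(1.75e-5)/(0.363)² = 1.19e6 N/C.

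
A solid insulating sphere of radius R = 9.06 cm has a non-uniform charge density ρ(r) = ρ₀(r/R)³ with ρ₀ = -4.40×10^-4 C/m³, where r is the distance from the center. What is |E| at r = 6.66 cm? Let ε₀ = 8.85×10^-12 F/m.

|E| = 2.19e5 N/C

By spherical symmetry E is radial; choose a Gaussian sphere of radius r = 6.66 cm (r < R).
Integrate the density: Q_enc = 4π ∫₀^r ρ₀(r'/R)^3 r'² dr' = 4πρ₀ r^6/(6·R³) = -1.081×10^-7 C.
Applying ∮E·dA = Q_enc/ε₀ with Φ = E(4πr²):
E = |Q_enc|/(4πε₀r²) = (1.081e-7)/(4π·8.85×10^-12·(0.0666)²) = 2.19e5 N/C.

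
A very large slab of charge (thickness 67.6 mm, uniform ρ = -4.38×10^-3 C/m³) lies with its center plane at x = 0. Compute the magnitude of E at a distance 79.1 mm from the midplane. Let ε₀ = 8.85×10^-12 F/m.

The point |x| = 79.1 mm lies outside the slab (half-thickness 0.0338 m). A symmetric pillbox spanning the full slab encloses Q_enc = ρ·d·A.
Flux = 2EA ⇒ E = |ρ|d/(2ε₀), independent of distance outside.
E = (4.38×10^-3)(0.0676)/(2·8.85×10^-12) = 1.67×10^7 N/C.

|E| = 1.67×10^7 N/C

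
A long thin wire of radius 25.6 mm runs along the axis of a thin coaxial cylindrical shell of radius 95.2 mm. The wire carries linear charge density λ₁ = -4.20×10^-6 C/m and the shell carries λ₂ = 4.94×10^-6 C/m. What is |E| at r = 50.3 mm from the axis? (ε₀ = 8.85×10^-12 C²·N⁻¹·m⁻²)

|E| ≈ 1.50e6 N/C

By cylindrical symmetry E is radial; use a coaxial Gaussian cylinder of radius 50.3 mm and length L (between the conductors, 25.6 mm < r < 95.2 mm).
Only the inner wire is enclosed; the outer shell contributes nothing inside itself. λ_enc = λ₁ = -4.20×10^-6 C/m.
Gauss's law: E·2πrL = λ_enc L/ε₀.
E = |λ_enc|/(2πε₀r) = (4.20×10^-6)/(2π·8.85×10^-12·0.0503) = 1.50e6 N/C.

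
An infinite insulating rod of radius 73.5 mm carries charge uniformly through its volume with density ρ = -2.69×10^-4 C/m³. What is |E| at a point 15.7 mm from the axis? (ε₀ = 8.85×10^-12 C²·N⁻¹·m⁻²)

E ≈ 2.39×10^5 V/m

By cylindrical symmetry E is radial; use a coaxial Gaussian cylinder of radius 15.7 mm and length L (r < R).
Enclosed charge per unit length: λ_enc = ρ·πr² = (-2.69×10^-4)π(0.0157)² = -2.083e-7 C/m.
Applying ∮E·dA = Q_enc/ε₀ with the end caps contributing no flux:
E = |λ_enc|/(2πε₀r) = (2.083×10^-7)/(2π·8.85×10^-12·0.0157) = 2.39×10^5 N/C.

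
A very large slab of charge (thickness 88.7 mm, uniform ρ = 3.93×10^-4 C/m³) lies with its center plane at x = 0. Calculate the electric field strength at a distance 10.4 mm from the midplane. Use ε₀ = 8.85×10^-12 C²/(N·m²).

|E| = 4.62×10^5 N/C

By symmetry E is perpendicular to the slab. A Gaussian pillbox from −10.4 mm to +10.4 mm (face area A) lies entirely within the slab.
Q_enc = ρ·(2x)·A and flux = 2EA, so 2EA = 2ρxA/ε₀ ⇒ E = |ρ|x/ε₀.
E = (3.93×10^-4)(0.0104)/(8.85×10^-12) = 4.62×10^5 N/C.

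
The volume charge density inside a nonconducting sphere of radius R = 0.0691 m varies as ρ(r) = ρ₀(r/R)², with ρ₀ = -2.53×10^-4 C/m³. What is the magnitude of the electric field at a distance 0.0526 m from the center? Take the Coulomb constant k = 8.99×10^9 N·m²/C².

Take a concentric spherical Gaussian surface of radius r = 0.0526 m (r < R).
Integrate the density: Q_enc = 4π ∫₀^r ρ₀(r'/R)^2 r'² dr' = 4πρ₀ r^5/(5·R²) = -5.362e-8 C.
Applying ∮E·dA = Q_enc/ε₀ with Φ = E(4πr²):
E = k|Q_enc|/r² = (8.99×10^9)(5.362e-8)/(0.0526)² = 1.74×10^5 N/C.

1.74×10^5 N/C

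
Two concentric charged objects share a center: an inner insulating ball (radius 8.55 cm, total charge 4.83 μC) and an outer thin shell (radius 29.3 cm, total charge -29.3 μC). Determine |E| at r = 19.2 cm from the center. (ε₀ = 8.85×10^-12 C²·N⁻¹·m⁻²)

By spherical symmetry E is radial; choose a Gaussian sphere of radius r = 19.2 cm (between the bodies, 8.55 cm < r < 29.3 cm).
Only the inner charge is enclosed; the outer shell contributes nothing inside itself. Q_enc = 4.83 μC = 4.83×10^-6 C.
By Gauss's law, ∮E·dA = E·4πr² = Q_enc/ε₀.
E = |Q_enc|/(4πε₀r²) = (4.83e-6)/(4π·8.85×10^-12·(0.192)²) = 1.18×10^6 N/C.

|E| ≈ 1.18e6 N/C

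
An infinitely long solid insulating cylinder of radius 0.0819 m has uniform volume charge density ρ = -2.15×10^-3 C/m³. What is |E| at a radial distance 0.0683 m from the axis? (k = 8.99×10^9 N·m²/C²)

E ≈ 8.29e6 N/C

Choose a coaxial cylinder of radius r = 0.0683 m (arbitrary length L) as the Gaussian surface (r < R).
Enclosed charge per unit length: λ_enc = ρ·πr² = (-2.15e-3)π(0.0683)² = -3.151e-5 C/m.
Gauss's law: E·2πrL = λ_enc L/ε₀.
E = 2k|λ_enc|/r = 2(8.99×10^9)(3.151×10^-5)/(0.0683) = 8.29×10^6 N/C.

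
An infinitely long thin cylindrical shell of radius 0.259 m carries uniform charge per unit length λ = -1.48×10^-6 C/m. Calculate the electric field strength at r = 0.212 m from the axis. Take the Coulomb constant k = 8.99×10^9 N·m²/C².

E = 0

Take a coaxial cylindrical Gaussian surface of radius r = 0.212 m and length L (r < 0.259 m, inside the shell).
All the surface charge lies outside this cylinder: Q_enc = 0, hence E = 0.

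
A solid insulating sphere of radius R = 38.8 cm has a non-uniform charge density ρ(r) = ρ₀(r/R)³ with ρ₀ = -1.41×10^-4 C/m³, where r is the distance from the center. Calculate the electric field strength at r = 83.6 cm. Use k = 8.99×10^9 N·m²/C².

E ≈ 2.22×10^5 N/C

Symmetry ⇒ E = E(r) r̂. Gaussian sphere of radius r = 83.6 cm (r > R, all charge enclosed).
Q_enc = 4π ∫₀^R ρ₀(r'/R)^3 r'² dr' = 4πρ₀R³/6 = -1.725×10^-5 C.
Applying ∮E·dA = Q_enc/ε₀ with Φ = E(4πr²):
E = k|Q_enc|/r² = (8.99×10^9)(1.725×10^-5)/(0.836)² = 2.22×10^5 N/C.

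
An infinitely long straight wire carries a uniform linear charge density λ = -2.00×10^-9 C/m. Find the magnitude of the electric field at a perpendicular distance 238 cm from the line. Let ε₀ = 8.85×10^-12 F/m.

Choose a coaxial cylinder of radius r = 238 cm (arbitrary length L) as the Gaussian surface.
Q_enc = λL, so λ_enc = -2.00e-9 C/m.
Since E is radial and uniform over the curved surface, Φ = E·2πrL = Q_enc/ε₀ = λ_enc L/ε₀.
E = |λ_enc|/(2πε₀r) = (2.00e-9)/(2π·8.85×10^-12·2.38) = 15.1 N/C.

E = 15.1 N/C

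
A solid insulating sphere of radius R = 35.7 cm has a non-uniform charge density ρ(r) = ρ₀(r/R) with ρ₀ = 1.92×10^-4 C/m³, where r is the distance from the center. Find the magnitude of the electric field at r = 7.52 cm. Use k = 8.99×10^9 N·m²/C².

E ≈ 8.59e4 V/m

Take a concentric spherical Gaussian surface of radius r = 7.52 cm (r < R).
Q_enc = ∫₀^r ρ(r')·4πr'² dr' = (4πρ₀/R) ∫₀^r r'^3 dr' = 4πρ₀ r^4/(4·R) = 5.403×10^-8 C.
Applying ∮E·dA = Q_enc/ε₀ with Φ = E(4πr²):
E = k|Q_enc|/r² = (8.99×10^9)(5.403×10^-8)/(0.0752)² = 8.59×10^4 N/C.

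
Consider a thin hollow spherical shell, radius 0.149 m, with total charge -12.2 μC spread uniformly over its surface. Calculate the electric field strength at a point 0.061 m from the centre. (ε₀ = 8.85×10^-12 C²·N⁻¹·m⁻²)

E = 0

Take a concentric spherical Gaussian surface of radius r = 0.061 m (inside the shell, r < 0.149 m).
All the charge is outside the Gaussian surface: Q_enc = 0, hence E = 0 everywhere inside the shell.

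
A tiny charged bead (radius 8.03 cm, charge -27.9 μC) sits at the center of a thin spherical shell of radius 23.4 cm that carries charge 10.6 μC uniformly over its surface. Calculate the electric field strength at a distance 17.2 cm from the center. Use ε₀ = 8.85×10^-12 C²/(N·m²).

|E| = 8.48×10^6 N/C

Symmetry ⇒ E = E(r) r̂. Gaussian sphere of radius r = 17.2 cm (between the bodies, 8.03 cm < r < 23.4 cm).
Only the inner charge is enclosed; the outer shell contributes nothing inside itself. Q_enc = -27.9 μC = -2.79e-5 C.
Since E is radial and uniform over the Gaussian sphere, Φ = E·4πr² = Q_enc/ε₀.
E = |Q_enc|/(4πε₀r²) = (2.79×10^-5)/(4π·8.85×10^-12·(0.172)²) = 8.48e6 N/C.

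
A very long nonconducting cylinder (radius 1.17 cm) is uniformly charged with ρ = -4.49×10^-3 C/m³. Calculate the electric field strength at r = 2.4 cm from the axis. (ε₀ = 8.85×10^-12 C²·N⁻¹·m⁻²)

Take a coaxial cylindrical Gaussian surface of radius r = 2.4 cm and length L (r > 1.17 cm, full cross-section enclosed).
λ_enc = ρ·πR² = (-4.49e-3)π(0.0117)² = -1.931e-6 C/m.
Applying ∮E·dA = Q_enc/ε₀ with the end caps contributing no flux:
E = |λ_enc|/(2πε₀r) = (1.931×10^-6)/(2π·8.85×10^-12·0.024) = 1.45e6 N/C.

|E| = 1.45×10^6 N/C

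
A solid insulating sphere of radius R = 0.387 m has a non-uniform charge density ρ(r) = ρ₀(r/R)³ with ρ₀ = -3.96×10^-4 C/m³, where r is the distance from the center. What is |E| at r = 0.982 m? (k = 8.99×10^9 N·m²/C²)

4.48×10^5 N/C

Use a concentric Gaussian sphere at r = 0.982 m (r > R, all charge enclosed).
Q_enc = 4π ∫₀^R ρ₀(r'/R)^3 r'² dr' = 4πρ₀R³/6 = -4.807×10^-5 C.
Gauss's law: E·4πr² = Q_enc/ε₀.
E = k|Q_enc|/r² = (8.99×10^9)(4.807×10^-5)/(0.982)² = 4.48e5 N/C.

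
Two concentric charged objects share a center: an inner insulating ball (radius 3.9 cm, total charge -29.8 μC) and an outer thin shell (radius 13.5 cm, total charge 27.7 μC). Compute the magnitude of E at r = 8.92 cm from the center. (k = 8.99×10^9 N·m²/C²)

Take a concentric spherical Gaussian surface of radius r = 8.92 cm (between the bodies, 3.9 cm < r < 13.5 cm).
Only the inner charge is enclosed; the outer shell contributes nothing inside itself. Q_enc = -29.8 μC = -2.98×10^-5 C.
Gauss's law: E·4πr² = Q_enc/ε₀.
E = k|Q_enc|/r² = (8.99×10^9)(2.98×10^-5)/(0.0892)² = 3.37e7 N/C.

3.37×10^7 N/C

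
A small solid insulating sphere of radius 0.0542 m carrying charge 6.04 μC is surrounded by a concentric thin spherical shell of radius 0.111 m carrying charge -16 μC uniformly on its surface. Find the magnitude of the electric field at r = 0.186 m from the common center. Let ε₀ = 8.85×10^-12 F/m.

Take a concentric spherical Gaussian surface of radius r = 0.186 m (r > 0.111 m, enclosing both).
Q_enc = (6.04 μC) + (-16 μC) = -9.96e-6 C.
Applying ∮E·dA = Q_enc/ε₀ with Φ = E(4πr²):
E = |Q_enc|/(4πε₀r²) = (9.96×10^-6)/(4π·8.85×10^-12·(0.186)²) = 2.59e6 N/C.

E ≈ 2.59×10^6 N/C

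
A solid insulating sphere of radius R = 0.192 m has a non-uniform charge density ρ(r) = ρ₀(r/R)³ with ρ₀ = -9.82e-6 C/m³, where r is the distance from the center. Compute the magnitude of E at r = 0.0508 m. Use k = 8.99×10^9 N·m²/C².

Take a concentric spherical Gaussian surface of radius r = 0.0508 m (r < R).
Integrate the density: Q_enc = 4π ∫₀^r ρ₀(r'/R)^3 r'² dr' = 4πρ₀ r^6/(6·R³) = -4.994×10^-11 C.
By Gauss's law, ∮E·dA = E·4πr² = Q_enc/ε₀.
E = k|Q_enc|/r² = (8.99×10^9)(4.994×10^-11)/(0.0508)² = 174 N/C.

|E| = 174 N/C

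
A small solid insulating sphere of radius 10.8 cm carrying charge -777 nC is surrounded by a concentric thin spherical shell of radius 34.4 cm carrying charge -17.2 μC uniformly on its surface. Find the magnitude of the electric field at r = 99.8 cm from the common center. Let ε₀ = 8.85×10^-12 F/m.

|E| = 1.62e5 N/C

Use a concentric Gaussian sphere at r = 99.8 cm (r > 34.4 cm, enclosing both).
Q_enc = (-777 nC) + (-17.2 μC) = -1.798×10^-5 C.
Applying ∮E·dA = Q_enc/ε₀ with Φ = E(4πr²):
E = |Q_enc|/(4πε₀r²) = (1.798×10^-5)/(4π·8.85×10^-12·(0.998)²) = 1.62×10^5 N/C.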